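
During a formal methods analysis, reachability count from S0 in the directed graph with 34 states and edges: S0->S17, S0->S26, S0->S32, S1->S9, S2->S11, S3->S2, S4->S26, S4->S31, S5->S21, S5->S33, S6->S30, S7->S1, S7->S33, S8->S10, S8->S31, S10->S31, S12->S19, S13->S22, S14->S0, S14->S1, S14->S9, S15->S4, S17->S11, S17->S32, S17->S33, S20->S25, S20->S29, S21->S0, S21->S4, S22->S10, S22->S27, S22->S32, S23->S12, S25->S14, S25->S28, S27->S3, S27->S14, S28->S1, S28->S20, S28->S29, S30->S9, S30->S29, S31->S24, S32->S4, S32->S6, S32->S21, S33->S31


BFS from S0:
  layer 0: {S0}
  layer 1: {S17, S26, S32}
  layer 2: {S4, S6, S11, S21, S33}
  layer 3: {S30, S31}
  layer 4: {S9, S24, S29}
Reachable set: {S0, S4, S6, S9, S11, S17, S21, S24, S26, S29, S30, S31, S32, S33}
Count = 14

14


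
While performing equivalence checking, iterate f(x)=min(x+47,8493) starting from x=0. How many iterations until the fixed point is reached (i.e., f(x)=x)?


Step 1: x=0, cap=8493, increment=47
Step 2: x grows by 47 each step until capped at 8493; fixed point is x=8493
Step 3: iterations = ceil(8493/47) = 181

181


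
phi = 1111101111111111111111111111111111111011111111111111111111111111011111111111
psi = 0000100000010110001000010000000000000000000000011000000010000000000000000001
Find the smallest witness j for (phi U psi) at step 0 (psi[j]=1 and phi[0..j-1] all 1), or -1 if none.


(phi U psi) at 0: need smallest j with psi[j]=1 and phi[i]=1 for all i in [0,j).
Scan from step 0:
  step 0: phi=1, psi=0 -> continue
  step 1: phi=1, psi=0 -> continue
  step 2: phi=1, psi=0 -> continue
  step 3: phi=1, psi=0 -> continue
  step 4: psi=1 and phi held for [0,4) -> witness found
Witness step = 4

4


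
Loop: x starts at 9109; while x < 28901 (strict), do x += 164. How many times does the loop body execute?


Step 1: x goes from 9109 toward 28901 by 164; the body runs while x<28901, so iterations = ceil((bound-start)/step)
Step 2: Distance=19792
Step 3: ceil(19792/164)=121

121


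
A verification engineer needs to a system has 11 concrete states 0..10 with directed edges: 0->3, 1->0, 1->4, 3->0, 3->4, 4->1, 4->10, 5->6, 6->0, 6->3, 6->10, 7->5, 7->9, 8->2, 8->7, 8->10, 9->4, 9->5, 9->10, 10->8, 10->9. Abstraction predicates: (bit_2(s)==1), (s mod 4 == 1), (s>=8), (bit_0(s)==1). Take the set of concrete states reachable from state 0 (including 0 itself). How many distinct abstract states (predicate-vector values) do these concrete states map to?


BFS from 0:
Concrete reachable: {0, 1, 2, 3, 4, 5, 6, 7, 8, 9, 10}
Abstract via predicates (bit_2(s)==1), (s mod 4 == 1), (s>=8), (bit_0(s)==1):
  (0,0,0,0) <- {0, 2}
  (0,0,0,1) <- {3}
  (0,0,1,0) <- {8, 10}
  (0,1,0,1) <- {1}
  (0,1,1,1) <- {9}
  (1,0,0,0) <- {4, 6}
  (1,0,0,1) <- {7}
  (1,1,0,1) <- {5}
Distinct abstract states = 8

8


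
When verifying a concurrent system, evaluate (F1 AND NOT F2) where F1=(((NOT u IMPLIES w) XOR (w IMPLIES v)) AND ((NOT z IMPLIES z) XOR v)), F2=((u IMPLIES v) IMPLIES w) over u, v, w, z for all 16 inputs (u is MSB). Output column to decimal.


F1 = (((NOT u IMPLIES w) XOR (w IMPLIES v)) AND ((NOT z IMPLIES z) XOR v))
F2 = ((u IMPLIES v) IMPLIES w)
Counterexample to F1=>F2 is where F1=1 and F2=0.
Evaluate each row (bits = u,v,w,z, MSB first):
  row 0 [0000]: F1=0 F2=0 -> F1&~F2 -> 0
  row 1 [0001]: F1=1 F2=0 -> F1&~F2 -> 1
  row 2 [0010]: F1=0 F2=1 -> F1&~F2 -> 0
  row 3 [0011]: F1=1 F2=1 -> F1&~F2 -> 0
  row 4 [0100]: F1=1 F2=0 -> F1&~F2 -> 1
  row 5 [0101]: F1=0 F2=0 -> F1&~F2 -> 0
  row 6 [0110]: F1=0 F2=1 -> F1&~F2 -> 0
  row 7 [0111]: F1=0 F2=1 -> F1&~F2 -> 0
  row 8 [1000]: F1=0 F2=1 -> F1&~F2 -> 0
  row 9 [1001]: F1=0 F2=1 -> F1&~F2 -> 0
  row 10 [1010]: F1=0 F2=1 -> F1&~F2 -> 0
  row 11 [1011]: F1=1 F2=1 -> F1&~F2 -> 0
  row 12 [1100]: F1=0 F2=0 -> F1&~F2 -> 0
  row 13 [1101]: F1=0 F2=0 -> F1&~F2 -> 0
  row 14 [1110]: F1=0 F2=1 -> F1&~F2 -> 0
  row 15 [1111]: F1=0 F2=1 -> F1&~F2 -> 0
Full result column, 4 rows per line (u,v fixed per line; w,z runs 00..11 left to right):
  rows 0-3 [u,v=00]: 0100  = hex 4
  rows 4-7 [u,v=01]: 1000  = hex 8
  rows 8-11 [u,v=10]: 0000  = hex 0
  rows 12-15 [u,v=11]: 0000  = hex 0
Counterexample vector (row 0 .. row 15) = 0100100000000000
Output column grouped in 4s = 0100 1000 0000 0000 = 0x4800
Convert to decimal digit by digit (value = value*16 + digit):
  4 -> 4
  4*16 + 8 = 72
  72*16 + 0 = 1152
  1152*16 + 0 = 18432
Decimal = 18432

18432


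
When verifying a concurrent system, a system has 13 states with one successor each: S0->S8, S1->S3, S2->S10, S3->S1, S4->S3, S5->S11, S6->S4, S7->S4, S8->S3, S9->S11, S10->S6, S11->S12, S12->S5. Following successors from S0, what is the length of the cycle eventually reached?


Trace from S0 until a state repeats:
  S0 -> S8 -> S3 -> S1 -> S3
S3 first seen at step 2, revisited at step 4.
Cycle length = 4 - 2 = 2

2


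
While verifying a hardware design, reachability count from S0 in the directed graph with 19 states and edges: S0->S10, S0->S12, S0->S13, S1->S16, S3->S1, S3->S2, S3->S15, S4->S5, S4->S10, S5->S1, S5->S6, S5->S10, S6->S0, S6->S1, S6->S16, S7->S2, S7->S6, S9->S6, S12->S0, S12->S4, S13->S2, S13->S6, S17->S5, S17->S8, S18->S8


BFS from S0:
  layer 0: {S0}
  layer 1: {S10, S12, S13}
  layer 2: {S2, S4, S6}
  layer 3: {S1, S5, S16}
Reachable set: {S0, S1, S2, S4, S5, S6, S10, S12, S13, S16}
Count = 10

10


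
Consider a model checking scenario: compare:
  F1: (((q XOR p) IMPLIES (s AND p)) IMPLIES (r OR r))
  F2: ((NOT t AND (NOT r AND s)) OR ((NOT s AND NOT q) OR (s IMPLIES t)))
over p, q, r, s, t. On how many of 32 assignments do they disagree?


F1 = (((q XOR p) IMPLIES (s AND p)) IMPLIES (r OR r))
F2 = ((NOT t AND (NOT r AND s)) OR ((NOT s AND NOT q) OR (s IMPLIES t)))
Evaluate both on each of 32 rows (bits = p,q,r,s,t):
  row 0 [00000]: F1=0 F2=1 (differ) -> 1
  row 1 [00001]: F1=0 F2=1 (differ) -> 1
  row 2 [00010]: F1=0 F2=1 (differ) -> 1
  row 3 [00011]: F1=0 F2=1 (differ) -> 1
  row 4 [00100]: F1=1 F2=1 -> 0
  row 5 [00101]: F1=1 F2=1 -> 0
  row 6 [00110]: F1=1 F2=0 (differ) -> 1
  row 7 [00111]: F1=1 F2=1 -> 0
  row 8 [01000]: F1=1 F2=1 -> 0
  row 9 [01001]: F1=1 F2=1 -> 0
  row 10 [01010]: F1=1 F2=1 -> 0
  row 11 [01011]: F1=1 F2=1 -> 0
  row 12 [01100]: F1=1 F2=1 -> 0
  row 13 [01101]: F1=1 F2=1 -> 0
  row 14 [01110]: F1=1 F2=0 (differ) -> 1
  row 15 [01111]: F1=1 F2=1 -> 0
  row 16 [10000]: F1=1 F2=1 -> 0
  row 17 [10001]: F1=1 F2=1 -> 0
  row 18 [10010]: F1=0 F2=1 (differ) -> 1
  row 19 [10011]: F1=0 F2=1 (differ) -> 1
  row 20 [10100]: F1=1 F2=1 -> 0
  row 21 [10101]: F1=1 F2=1 -> 0
  row 22 [10110]: F1=1 F2=0 (differ) -> 1
  row 23 [10111]: F1=1 F2=1 -> 0
  row 24 [11000]: F1=0 F2=1 (differ) -> 1
  row 25 [11001]: F1=0 F2=1 (differ) -> 1
  row 26 [11010]: F1=0 F2=1 (differ) -> 1
  row 27 [11011]: F1=0 F2=1 (differ) -> 1
  row 28 [11100]: F1=1 F2=1 -> 0
  row 29 [11101]: F1=1 F2=1 -> 0
  row 30 [11110]: F1=1 F2=0 (differ) -> 1
  row 31 [11111]: F1=1 F2=1 -> 0
Full result column, 8 rows per line (p,q fixed per line; r,s,t runs 000..111 left to right):
  rows 0-7 [p,q=00]: 11110010  (ones: 5)
  rows 8-15 [p,q=01]: 00000010  (ones: 1)
  rows 16-23 [p,q=10]: 00110010  (ones: 3)
  rows 24-31 [p,q=11]: 11110010  (ones: 5)
Disagreements = 5+1+3+5 = 14

14


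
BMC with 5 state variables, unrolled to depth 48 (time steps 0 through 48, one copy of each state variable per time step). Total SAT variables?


BMC unrolls to depth k, creating one copy of each state var for steps 0..k.
Step count = 48 + 1 = 49 (steps 0 through 48)
Vars per step = 5
Total = 5 * 49 = 245

245


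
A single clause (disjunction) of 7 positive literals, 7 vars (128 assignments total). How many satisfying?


Step 1: Total=2^7=128
Step 2: Unsat when all 7 false: 2^0=1
Step 3: Sat=128-1=127

127


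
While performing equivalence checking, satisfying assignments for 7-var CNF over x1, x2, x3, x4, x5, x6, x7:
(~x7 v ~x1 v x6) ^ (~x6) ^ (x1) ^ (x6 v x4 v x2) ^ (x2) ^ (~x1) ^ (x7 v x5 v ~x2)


CNF with 7 clauses over 7 vars (128 assignments).
An assignment satisfies CNF iff every clause has >=1 true literal.
Check each row (bits = x1,x2,x3,x4,x5,x6,x7; clause T/F shown):
  row 0 [0000000]: clauses=TTFFFTT -> 0
  row 1 [0000001]: clauses=TTFFFTT -> 0
  row 2 [0000010]: clauses=TFFTFTT -> 0
  row 3 [0000011]: clauses=TFFTFTT -> 0
  row 4 [0000100]: clauses=TTFFFTT -> 0
  (every remaining row is evaluated the same way; all 128 results are listed next)
Full result column, 8 rows per line (x1,x2,x3,x4 fixed per line; x5,x6,x7 runs 000..111 left to right):
  rows 0-7 [x1,x2,x3,x4=0000]: 00000000  (ones: 0)
  rows 8-15 [x1,x2,x3,x4=0001]: 00000000  (ones: 0)
  rows 16-23 [x1,x2,x3,x4=0010]: 00000000  (ones: 0)
  rows 24-31 [x1,x2,x3,x4=0011]: 00000000  (ones: 0)
  rows 32-39 [x1,x2,x3,x4=0100]: 00000000  (ones: 0)
  rows 40-47 [x1,x2,x3,x4=0101]: 00000000  (ones: 0)
  rows 48-55 [x1,x2,x3,x4=0110]: 00000000  (ones: 0)
  rows 56-63 [x1,x2,x3,x4=0111]: 00000000  (ones: 0)
  rows 64-71 [x1,x2,x3,x4=1000]: 00000000  (ones: 0)
  rows 72-79 [x1,x2,x3,x4=1001]: 00000000  (ones: 0)
  rows 80-87 [x1,x2,x3,x4=1010]: 00000000  (ones: 0)
  rows 88-95 [x1,x2,x3,x4=1011]: 00000000  (ones: 0)
  rows 96-103 [x1,x2,x3,x4=1100]: 00000000  (ones: 0)
  rows 104-111 [x1,x2,x3,x4=1101]: 00000000  (ones: 0)
  rows 112-119 [x1,x2,x3,x4=1110]: 00000000  (ones: 0)
  rows 120-127 [x1,x2,x3,x4=1111]: 00000000  (ones: 0)
Satisfying assignments = 0+0+0+0+0+0+0+0+0+0+0+0+0+0+0+0 = 0

0


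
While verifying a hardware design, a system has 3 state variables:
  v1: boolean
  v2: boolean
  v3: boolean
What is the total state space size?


State space = product of domain sizes of all variables.
Domain sizes:
  v1 (boolean): 2
  v2 (boolean): 2
  v3 (boolean): 2
Product = 2 * 2 * 2 = 8

8


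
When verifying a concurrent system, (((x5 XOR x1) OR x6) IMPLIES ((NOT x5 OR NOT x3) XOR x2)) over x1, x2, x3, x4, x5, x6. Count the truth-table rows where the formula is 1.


Formula: (((x5 XOR x1) OR x6) IMPLIES ((NOT x5 OR NOT x3) XOR x2)) over 6 vars (64 rows)
Evaluate each row (x1, x2, x3, x4, x5, x6 as bits, MSB first):
  row 0 [000000]: (((0 XOR 0) OR 0) IMPLIES ((NOT 0 OR NOT 0) XOR 0)) -> 1
  row 1 [000001]: (((0 XOR 0) OR 1) IMPLIES ((NOT 0 OR NOT 0) XOR 0)) -> 1
  row 2 [000010]: (((1 XOR 0) OR 0) IMPLIES ((NOT 1 OR NOT 0) XOR 0)) -> 1
  row 3 [000011]: (((1 XOR 0) OR 1) IMPLIES ((NOT 1 OR NOT 0) XOR 0)) -> 1
  row 4 [000100]: (((0 XOR 0) OR 0) IMPLIES ((NOT 0 OR NOT 0) XOR 0)) -> 1
  (every remaining row is evaluated the same way; all 64 results are listed next)
Full result column, 8 rows per line (x1,x2,x3 fixed per line; x4,x5,x6 runs 000..111 left to right):
  rows 0-7 [x1,x2,x3=000]: 11111111  (ones: 8)
  rows 8-15 [x1,x2,x3=001]: 11001100  (ones: 4)
  rows 16-23 [x1,x2,x3=010]: 10001000  (ones: 2)
  rows 24-31 [x1,x2,x3=011]: 10111011  (ones: 6)
  rows 32-39 [x1,x2,x3=100]: 11111111  (ones: 8)
  rows 40-47 [x1,x2,x3=101]: 11101110  (ones: 6)
  rows 48-55 [x1,x2,x3=110]: 00100010  (ones: 2)
  rows 56-63 [x1,x2,x3=111]: 00110011  (ones: 4)
Count of 1-rows = 8+4+2+6+8+6+2+4 = 40

40


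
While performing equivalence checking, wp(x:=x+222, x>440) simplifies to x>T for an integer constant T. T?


Formula: wp(x:=E, P) = P[E/x] (substitute E for x in postcondition)
Step 1: Postcondition: x>440
Step 2: Substitute x+222 for x: x+222>440
Step 3: Solve for x: x > 440-222 = 218

218


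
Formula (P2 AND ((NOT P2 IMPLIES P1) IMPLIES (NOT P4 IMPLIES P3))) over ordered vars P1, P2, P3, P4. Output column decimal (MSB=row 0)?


Formula: (P2 AND ((NOT P2 IMPLIES P1) IMPLIES (NOT P4 IMPLIES P3))) over P1, P2, P3, P4 (16 rows)
Evaluate each row (bits = P1,P2,P3,P4, MSB first):
  row 0 [0000]: (0 AND ((NOT 0 IMPLIES 0) IMPLIES (NOT 0 IMPLIES 0))) -> 0
  row 1 [0001]: (0 AND ((NOT 0 IMPLIES 0) IMPLIES (NOT 1 IMPLIES 0))) -> 0
  row 2 [0010]: (0 AND ((NOT 0 IMPLIES 0) IMPLIES (NOT 0 IMPLIES 1))) -> 0
  row 3 [0011]: (0 AND ((NOT 0 IMPLIES 0) IMPLIES (NOT 1 IMPLIES 1))) -> 0
  row 4 [0100]: (1 AND ((NOT 1 IMPLIES 0) IMPLIES (NOT 0 IMPLIES 0))) -> 0
  row 5 [0101]: (1 AND ((NOT 1 IMPLIES 0) IMPLIES (NOT 1 IMPLIES 0))) -> 1
  row 6 [0110]: (1 AND ((NOT 1 IMPLIES 0) IMPLIES (NOT 0 IMPLIES 1))) -> 1
  row 7 [0111]: (1 AND ((NOT 1 IMPLIES 0) IMPLIES (NOT 1 IMPLIES 1))) -> 1
  row 8 [1000]: (0 AND ((NOT 0 IMPLIES 1) IMPLIES (NOT 0 IMPLIES 0))) -> 0
  row 9 [1001]: (0 AND ((NOT 0 IMPLIES 1) IMPLIES (NOT 1 IMPLIES 0))) -> 0
  row 10 [1010]: (0 AND ((NOT 0 IMPLIES 1) IMPLIES (NOT 0 IMPLIES 1))) -> 0
  row 11 [1011]: (0 AND ((NOT 0 IMPLIES 1) IMPLIES (NOT 1 IMPLIES 1))) -> 0
  row 12 [1100]: (1 AND ((NOT 1 IMPLIES 1) IMPLIES (NOT 0 IMPLIES 0))) -> 0
  row 13 [1101]: (1 AND ((NOT 1 IMPLIES 1) IMPLIES (NOT 1 IMPLIES 0))) -> 1
  row 14 [1110]: (1 AND ((NOT 1 IMPLIES 1) IMPLIES (NOT 0 IMPLIES 1))) -> 1
  row 15 [1111]: (1 AND ((NOT 1 IMPLIES 1) IMPLIES (NOT 1 IMPLIES 1))) -> 1
Full result column, 4 rows per line (P1,P2 fixed per line; P3,P4 runs 00..11 left to right):
  rows 0-3 [P1,P2=00]: 0000  = hex 0
  rows 4-7 [P1,P2=01]: 0111  = hex 7
  rows 8-11 [P1,P2=10]: 0000  = hex 0
  rows 12-15 [P1,P2=11]: 0111  = hex 7
Output column (row 0 .. row 15) = 0000011100000111
Output column grouped in 4s = 0000 0111 0000 0111 = 0x0707
Convert to decimal digit by digit (value = value*16 + digit):
  0 -> 0
  0*16 + 7 = 7
  7*16 + 0 = 112
  112*16 + 7 = 1799
Decimal = 1799

1799


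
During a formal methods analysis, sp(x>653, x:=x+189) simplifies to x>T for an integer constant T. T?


Formula: sp(P, x:=E) = exists old_x. (x = E[old_x/x]) AND P[old_x/x] (old_x is the value of x before the assignment; eliminate old_x by solving x = E[old_x/x] for old_x)
Step 1: Precondition P: x>653, i.e. old_x > 653
Step 2: Assignment gives x = old_x + 189, so old_x = x - 189
Step 3: Substitute into P: x - 189 > 653
Step 4: Simplify: x > 653+189 = 842

842


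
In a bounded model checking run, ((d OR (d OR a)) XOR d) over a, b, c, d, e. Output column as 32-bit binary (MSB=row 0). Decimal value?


Formula: ((d OR (d OR a)) XOR d) over a, b, c, d, e (32 rows)
Evaluate each row (bits = a,b,c,d,e, MSB first):
  row 0 [00000]: ((0 OR (0 OR 0)) XOR 0) -> 0
  row 1 [00001]: ((0 OR (0 OR 0)) XOR 0) -> 0
  row 2 [00010]: ((1 OR (1 OR 0)) XOR 1) -> 0
  row 3 [00011]: ((1 OR (1 OR 0)) XOR 1) -> 0
  row 4 [00100]: ((0 OR (0 OR 0)) XOR 0) -> 0
  row 5 [00101]: ((0 OR (0 OR 0)) XOR 0) -> 0
  row 6 [00110]: ((1 OR (1 OR 0)) XOR 1) -> 0
  row 7 [00111]: ((1 OR (1 OR 0)) XOR 1) -> 0
  row 8 [01000]: ((0 OR (0 OR 0)) XOR 0) -> 0
  row 9 [01001]: ((0 OR (0 OR 0)) XOR 0) -> 0
  row 10 [01010]: ((1 OR (1 OR 0)) XOR 1) -> 0
  row 11 [01011]: ((1 OR (1 OR 0)) XOR 1) -> 0
  row 12 [01100]: ((0 OR (0 OR 0)) XOR 0) -> 0
  row 13 [01101]: ((0 OR (0 OR 0)) XOR 0) -> 0
  row 14 [01110]: ((1 OR (1 OR 0)) XOR 1) -> 0
  row 15 [01111]: ((1 OR (1 OR 0)) XOR 1) -> 0
  row 16 [10000]: ((0 OR (0 OR 1)) XOR 0) -> 1
  row 17 [10001]: ((0 OR (0 OR 1)) XOR 0) -> 1
  row 18 [10010]: ((1 OR (1 OR 1)) XOR 1) -> 0
  row 19 [10011]: ((1 OR (1 OR 1)) XOR 1) -> 0
  row 20 [10100]: ((0 OR (0 OR 1)) XOR 0) -> 1
  row 21 [10101]: ((0 OR (0 OR 1)) XOR 0) -> 1
  row 22 [10110]: ((1 OR (1 OR 1)) XOR 1) -> 0
  row 23 [10111]: ((1 OR (1 OR 1)) XOR 1) -> 0
  row 24 [11000]: ((0 OR (0 OR 1)) XOR 0) -> 1
  row 25 [11001]: ((0 OR (0 OR 1)) XOR 0) -> 1
  row 26 [11010]: ((1 OR (1 OR 1)) XOR 1) -> 0
  row 27 [11011]: ((1 OR (1 OR 1)) XOR 1) -> 0
  row 28 [11100]: ((0 OR (0 OR 1)) XOR 0) -> 1
  row 29 [11101]: ((0 OR (0 OR 1)) XOR 0) -> 1
  row 30 [11110]: ((1 OR (1 OR 1)) XOR 1) -> 0
  row 31 [11111]: ((1 OR (1 OR 1)) XOR 1) -> 0
Full result column, 4 rows per line (a,b,c fixed per line; d,e runs 00..11 left to right):
  rows 0-3 [a,b,c=000]: 0000  = hex 0
  rows 4-7 [a,b,c=001]: 0000  = hex 0
  rows 8-11 [a,b,c=010]: 0000  = hex 0
  rows 12-15 [a,b,c=011]: 0000  = hex 0
  rows 16-19 [a,b,c=100]: 1100  = hex C
  rows 20-23 [a,b,c=101]: 1100  = hex C
  rows 24-27 [a,b,c=110]: 1100  = hex C
  rows 28-31 [a,b,c=111]: 1100  = hex C
Output column (row 0 .. row 31) = 00000000000000001100110011001100
Output column grouped in 4s = 0000 0000 0000 0000 1100 1100 1100 1100 = 0x0000CCCC
Convert to decimal digit by digit (value = value*16 + digit):
  0 -> 0
  0*16 + 0 = 0
  0*16 + 0 = 0
  0*16 + 0 = 0
  0*16 + 12 (C) = 12
  12*16 + 12 (C) = 204
  204*16 + 12 (C) = 3276
  3276*16 + 12 (C) = 52428
Decimal = 52428

52428


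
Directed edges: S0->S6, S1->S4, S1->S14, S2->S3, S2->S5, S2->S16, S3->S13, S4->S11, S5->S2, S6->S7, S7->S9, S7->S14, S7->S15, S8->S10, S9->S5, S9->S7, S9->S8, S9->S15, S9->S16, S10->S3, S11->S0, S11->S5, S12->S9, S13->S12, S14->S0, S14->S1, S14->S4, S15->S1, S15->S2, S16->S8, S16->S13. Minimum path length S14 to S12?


BFS layer-by-layer from S14:
  dist 0: {S14}
  dist 1: {S0, S1, S4}
  dist 2: {S6, S11}
  dist 3: {S5, S7}
  dist 4: {S2, S9, S15}
  dist 5: {S3, S8, S16}
  dist 6: {S10, S13}
  dist 7: {S12}
  -> S12 reached at distance 7
Shortest path length = 7

7


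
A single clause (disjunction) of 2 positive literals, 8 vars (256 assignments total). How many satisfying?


Step 1: Total=2^8=256
Step 2: Unsat when all 2 false: 2^6=64
Step 3: Sat=256-64=192

192


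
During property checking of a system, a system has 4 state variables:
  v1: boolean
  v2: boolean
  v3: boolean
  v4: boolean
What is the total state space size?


State space = product of domain sizes of all variables.
Domain sizes:
  v1 (boolean): 2
  v2 (boolean): 2
  v3 (boolean): 2
  v4 (boolean): 2
Product = 2 * 2 * 2 * 2 = 16

16


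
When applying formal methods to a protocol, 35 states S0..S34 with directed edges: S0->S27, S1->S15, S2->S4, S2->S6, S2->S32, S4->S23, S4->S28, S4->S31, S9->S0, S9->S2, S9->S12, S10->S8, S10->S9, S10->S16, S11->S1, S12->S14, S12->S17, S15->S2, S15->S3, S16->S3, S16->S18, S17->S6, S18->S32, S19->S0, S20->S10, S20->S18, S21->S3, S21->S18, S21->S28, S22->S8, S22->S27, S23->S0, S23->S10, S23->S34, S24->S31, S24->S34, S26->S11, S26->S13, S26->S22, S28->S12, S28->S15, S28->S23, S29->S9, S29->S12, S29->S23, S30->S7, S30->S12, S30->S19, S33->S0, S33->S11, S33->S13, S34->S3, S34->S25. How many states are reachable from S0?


BFS from S0:
  layer 0: {S0}
  layer 1: {S27}
Reachable set: {S0, S27}
Count = 2

2


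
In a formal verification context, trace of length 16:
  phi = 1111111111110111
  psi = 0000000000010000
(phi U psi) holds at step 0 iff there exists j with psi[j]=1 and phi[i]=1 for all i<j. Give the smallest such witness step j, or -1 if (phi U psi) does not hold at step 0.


(phi U psi) at 0: need smallest j with psi[j]=1 and phi[i]=1 for all i in [0,j).
Scan from step 0:
  step 0: phi=1, psi=0 -> continue
  step 1: phi=1, psi=0 -> continue
  step 2: phi=1, psi=0 -> continue
  step 3: phi=1, psi=0 -> continue
  step 11: psi=1 and phi held for [0,11) -> witness found
Witness step = 11

11


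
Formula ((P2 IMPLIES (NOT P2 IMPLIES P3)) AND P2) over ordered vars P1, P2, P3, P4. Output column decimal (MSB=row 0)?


Formula: ((P2 IMPLIES (NOT P2 IMPLIES P3)) AND P2) over P1, P2, P3, P4 (16 rows)
Evaluate each row (bits = P1,P2,P3,P4, MSB first):
  row 0 [0000]: ((0 IMPLIES (NOT 0 IMPLIES 0)) AND 0) -> 0
  row 1 [0001]: ((0 IMPLIES (NOT 0 IMPLIES 0)) AND 0) -> 0
  row 2 [0010]: ((0 IMPLIES (NOT 0 IMPLIES 1)) AND 0) -> 0
  row 3 [0011]: ((0 IMPLIES (NOT 0 IMPLIES 1)) AND 0) -> 0
  row 4 [0100]: ((1 IMPLIES (NOT 1 IMPLIES 0)) AND 1) -> 1
  row 5 [0101]: ((1 IMPLIES (NOT 1 IMPLIES 0)) AND 1) -> 1
  row 6 [0110]: ((1 IMPLIES (NOT 1 IMPLIES 1)) AND 1) -> 1
  row 7 [0111]: ((1 IMPLIES (NOT 1 IMPLIES 1)) AND 1) -> 1
  row 8 [1000]: ((0 IMPLIES (NOT 0 IMPLIES 0)) AND 0) -> 0
  row 9 [1001]: ((0 IMPLIES (NOT 0 IMPLIES 0)) AND 0) -> 0
  row 10 [1010]: ((0 IMPLIES (NOT 0 IMPLIES 1)) AND 0) -> 0
  row 11 [1011]: ((0 IMPLIES (NOT 0 IMPLIES 1)) AND 0) -> 0
  row 12 [1100]: ((1 IMPLIES (NOT 1 IMPLIES 0)) AND 1) -> 1
  row 13 [1101]: ((1 IMPLIES (NOT 1 IMPLIES 0)) AND 1) -> 1
  row 14 [1110]: ((1 IMPLIES (NOT 1 IMPLIES 1)) AND 1) -> 1
  row 15 [1111]: ((1 IMPLIES (NOT 1 IMPLIES 1)) AND 1) -> 1
Full result column, 4 rows per line (P1,P2 fixed per line; P3,P4 runs 00..11 left to right):
  rows 0-3 [P1,P2=00]: 0000  = hex 0
  rows 4-7 [P1,P2=01]: 1111  = hex F
  rows 8-11 [P1,P2=10]: 0000  = hex 0
  rows 12-15 [P1,P2=11]: 1111  = hex F
Output column (row 0 .. row 15) = 0000111100001111
Output column grouped in 4s = 0000 1111 0000 1111 = 0x0F0F
Convert to decimal digit by digit (value = value*16 + digit):
  0 -> 0
  0*16 + 15 (F) = 15
  15*16 + 0 = 240
  240*16 + 15 (F) = 3855
Decimal = 3855

3855


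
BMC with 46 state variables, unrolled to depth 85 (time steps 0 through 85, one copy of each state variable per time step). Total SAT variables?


BMC unrolls to depth k, creating one copy of each state var for steps 0..k.
Step count = 85 + 1 = 86 (steps 0 through 85)
Vars per step = 46
Total = 46 * 86 = 3956

3956


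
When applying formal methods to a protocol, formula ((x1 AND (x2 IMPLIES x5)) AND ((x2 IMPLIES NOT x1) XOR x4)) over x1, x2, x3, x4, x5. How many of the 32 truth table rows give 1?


Formula: ((x1 AND (x2 IMPLIES x5)) AND ((x2 IMPLIES NOT x1) XOR x4)) over 5 vars (32 rows)
Evaluate each row (x1, x2, x3, x4, x5 as bits, MSB first):
  row 0 [00000]: ((0 AND (0 IMPLIES 0)) AND ((0 IMPLIES NOT 0) XOR 0)) -> 0
  row 1 [00001]: ((0 AND (0 IMPLIES 1)) AND ((0 IMPLIES NOT 0) XOR 0)) -> 0
  row 2 [00010]: ((0 AND (0 IMPLIES 0)) AND ((0 IMPLIES NOT 0) XOR 1)) -> 0
  row 3 [00011]: ((0 AND (0 IMPLIES 1)) AND ((0 IMPLIES NOT 0) XOR 1)) -> 0
  row 4 [00100]: ((0 AND (0 IMPLIES 0)) AND ((0 IMPLIES NOT 0) XOR 0)) -> 0
  row 5 [00101]: ((0 AND (0 IMPLIES 1)) AND ((0 IMPLIES NOT 0) XOR 0)) -> 0
  row 6 [00110]: ((0 AND (0 IMPLIES 0)) AND ((0 IMPLIES NOT 0) XOR 1)) -> 0
  row 7 [00111]: ((0 AND (0 IMPLIES 1)) AND ((0 IMPLIES NOT 0) XOR 1)) -> 0
  row 8 [01000]: ((0 AND (1 IMPLIES 0)) AND ((1 IMPLIES NOT 0) XOR 0)) -> 0
  row 9 [01001]: ((0 AND (1 IMPLIES 1)) AND ((1 IMPLIES NOT 0) XOR 0)) -> 0
  row 10 [01010]: ((0 AND (1 IMPLIES 0)) AND ((1 IMPLIES NOT 0) XOR 1)) -> 0
  row 11 [01011]: ((0 AND (1 IMPLIES 1)) AND ((1 IMPLIES NOT 0) XOR 1)) -> 0
  row 12 [01100]: ((0 AND (1 IMPLIES 0)) AND ((1 IMPLIES NOT 0) XOR 0)) -> 0
  row 13 [01101]: ((0 AND (1 IMPLIES 1)) AND ((1 IMPLIES NOT 0) XOR 0)) -> 0
  row 14 [01110]: ((0 AND (1 IMPLIES 0)) AND ((1 IMPLIES NOT 0) XOR 1)) -> 0
  row 15 [01111]: ((0 AND (1 IMPLIES 1)) AND ((1 IMPLIES NOT 0) XOR 1)) -> 0
  row 16 [10000]: ((1 AND (0 IMPLIES 0)) AND ((0 IMPLIES NOT 1) XOR 0)) -> 1
  row 17 [10001]: ((1 AND (0 IMPLIES 1)) AND ((0 IMPLIES NOT 1) XOR 0)) -> 1
  row 18 [10010]: ((1 AND (0 IMPLIES 0)) AND ((0 IMPLIES NOT 1) XOR 1)) -> 0
  row 19 [10011]: ((1 AND (0 IMPLIES 1)) AND ((0 IMPLIES NOT 1) XOR 1)) -> 0
  row 20 [10100]: ((1 AND (0 IMPLIES 0)) AND ((0 IMPLIES NOT 1) XOR 0)) -> 1
  row 21 [10101]: ((1 AND (0 IMPLIES 1)) AND ((0 IMPLIES NOT 1) XOR 0)) -> 1
  row 22 [10110]: ((1 AND (0 IMPLIES 0)) AND ((0 IMPLIES NOT 1) XOR 1)) -> 0
  row 23 [10111]: ((1 AND (0 IMPLIES 1)) AND ((0 IMPLIES NOT 1) XOR 1)) -> 0
  row 24 [11000]: ((1 AND (1 IMPLIES 0)) AND ((1 IMPLIES NOT 1) XOR 0)) -> 0
  row 25 [11001]: ((1 AND (1 IMPLIES 1)) AND ((1 IMPLIES NOT 1) XOR 0)) -> 0
  row 26 [11010]: ((1 AND (1 IMPLIES 0)) AND ((1 IMPLIES NOT 1) XOR 1)) -> 0
  row 27 [11011]: ((1 AND (1 IMPLIES 1)) AND ((1 IMPLIES NOT 1) XOR 1)) -> 1
  row 28 [11100]: ((1 AND (1 IMPLIES 0)) AND ((1 IMPLIES NOT 1) XOR 0)) -> 0
  row 29 [11101]: ((1 AND (1 IMPLIES 1)) AND ((1 IMPLIES NOT 1) XOR 0)) -> 0
  row 30 [11110]: ((1 AND (1 IMPLIES 0)) AND ((1 IMPLIES NOT 1) XOR 1)) -> 0
  row 31 [11111]: ((1 AND (1 IMPLIES 1)) AND ((1 IMPLIES NOT 1) XOR 1)) -> 1
Full result column, 8 rows per line (x1,x2 fixed per line; x3,x4,x5 runs 000..111 left to right):
  rows 0-7 [x1,x2=00]: 00000000  (ones: 0)
  rows 8-15 [x1,x2=01]: 00000000  (ones: 0)
  rows 16-23 [x1,x2=10]: 11001100  (ones: 4)
  rows 24-31 [x1,x2=11]: 00010001  (ones: 2)
Count of 1-rows = 0+0+4+2 = 6

6


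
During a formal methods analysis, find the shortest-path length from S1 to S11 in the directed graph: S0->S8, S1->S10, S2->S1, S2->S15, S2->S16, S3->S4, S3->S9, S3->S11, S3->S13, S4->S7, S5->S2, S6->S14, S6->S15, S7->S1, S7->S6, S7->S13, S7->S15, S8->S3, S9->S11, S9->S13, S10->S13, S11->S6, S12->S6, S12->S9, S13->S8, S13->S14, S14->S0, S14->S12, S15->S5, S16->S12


BFS layer-by-layer from S1:
  dist 0: {S1}
  dist 1: {S10}
  dist 2: {S13}
  dist 3: {S8, S14}
  dist 4: {S0, S3, S12}
  dist 5: {S4, S6, S9, S11}
  -> S11 reached at distance 5
Shortest path length = 5

5


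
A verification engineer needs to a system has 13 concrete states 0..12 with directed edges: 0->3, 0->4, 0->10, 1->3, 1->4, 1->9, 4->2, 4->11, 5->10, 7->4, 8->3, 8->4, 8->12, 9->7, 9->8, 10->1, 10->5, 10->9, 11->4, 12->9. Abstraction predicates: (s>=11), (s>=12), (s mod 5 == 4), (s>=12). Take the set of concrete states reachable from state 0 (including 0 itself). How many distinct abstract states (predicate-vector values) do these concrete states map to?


BFS from 0:
Concrete reachable: {0, 1, 2, 3, 4, 5, 7, 8, 9, 10, 11, 12}
Abstract via predicates (s>=11), (s>=12), (s mod 5 == 4), (s>=12):
  (0,0,0,0) <- {0, 1, 2, 3, 5, 7, 8, 10}
  (0,0,1,0) <- {4, 9}
  (1,0,0,0) <- {11}
  (1,1,0,1) <- {12}
Distinct abstract states = 4

4


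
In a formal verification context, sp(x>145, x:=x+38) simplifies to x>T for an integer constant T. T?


Formula: sp(P, x:=E) = exists old_x. (x = E[old_x/x]) AND P[old_x/x] (old_x is the value of x before the assignment; eliminate old_x by solving x = E[old_x/x] for old_x)
Step 1: Precondition P: x>145, i.e. old_x > 145
Step 2: Assignment gives x = old_x + 38, so old_x = x - 38
Step 3: Substitute into P: x - 38 > 145
Step 4: Simplify: x > 145+38 = 183

183


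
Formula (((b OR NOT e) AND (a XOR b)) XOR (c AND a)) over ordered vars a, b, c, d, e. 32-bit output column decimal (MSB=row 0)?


Formula: (((b OR NOT e) AND (a XOR b)) XOR (c AND a)) over a, b, c, d, e (32 rows)
Evaluate each row (bits = a,b,c,d,e, MSB first):
  row 0 [00000]: (((0 OR NOT 0) AND (0 XOR 0)) XOR (0 AND 0)) -> 0
  row 1 [00001]: (((0 OR NOT 1) AND (0 XOR 0)) XOR (0 AND 0)) -> 0
  row 2 [00010]: (((0 OR NOT 0) AND (0 XOR 0)) XOR (0 AND 0)) -> 0
  row 3 [00011]: (((0 OR NOT 1) AND (0 XOR 0)) XOR (0 AND 0)) -> 0
  row 4 [00100]: (((0 OR NOT 0) AND (0 XOR 0)) XOR (1 AND 0)) -> 0
  row 5 [00101]: (((0 OR NOT 1) AND (0 XOR 0)) XOR (1 AND 0)) -> 0
  row 6 [00110]: (((0 OR NOT 0) AND (0 XOR 0)) XOR (1 AND 0)) -> 0
  row 7 [00111]: (((0 OR NOT 1) AND (0 XOR 0)) XOR (1 AND 0)) -> 0
  row 8 [01000]: (((1 OR NOT 0) AND (0 XOR 1)) XOR (0 AND 0)) -> 1
  row 9 [01001]: (((1 OR NOT 1) AND (0 XOR 1)) XOR (0 AND 0)) -> 1
  row 10 [01010]: (((1 OR NOT 0) AND (0 XOR 1)) XOR (0 AND 0)) -> 1
  row 11 [01011]: (((1 OR NOT 1) AND (0 XOR 1)) XOR (0 AND 0)) -> 1
  row 12 [01100]: (((1 OR NOT 0) AND (0 XOR 1)) XOR (1 AND 0)) -> 1
  row 13 [01101]: (((1 OR NOT 1) AND (0 XOR 1)) XOR (1 AND 0)) -> 1
  row 14 [01110]: (((1 OR NOT 0) AND (0 XOR 1)) XOR (1 AND 0)) -> 1
  row 15 [01111]: (((1 OR NOT 1) AND (0 XOR 1)) XOR (1 AND 0)) -> 1
  row 16 [10000]: (((0 OR NOT 0) AND (1 XOR 0)) XOR (0 AND 1)) -> 1
  row 17 [10001]: (((0 OR NOT 1) AND (1 XOR 0)) XOR (0 AND 1)) -> 0
  row 18 [10010]: (((0 OR NOT 0) AND (1 XOR 0)) XOR (0 AND 1)) -> 1
  row 19 [10011]: (((0 OR NOT 1) AND (1 XOR 0)) XOR (0 AND 1)) -> 0
  row 20 [10100]: (((0 OR NOT 0) AND (1 XOR 0)) XOR (1 AND 1)) -> 0
  row 21 [10101]: (((0 OR NOT 1) AND (1 XOR 0)) XOR (1 AND 1)) -> 1
  row 22 [10110]: (((0 OR NOT 0) AND (1 XOR 0)) XOR (1 AND 1)) -> 0
  row 23 [10111]: (((0 OR NOT 1) AND (1 XOR 0)) XOR (1 AND 1)) -> 1
  row 24 [11000]: (((1 OR NOT 0) AND (1 XOR 1)) XOR (0 AND 1)) -> 0
  row 25 [11001]: (((1 OR NOT 1) AND (1 XOR 1)) XOR (0 AND 1)) -> 0
  row 26 [11010]: (((1 OR NOT 0) AND (1 XOR 1)) XOR (0 AND 1)) -> 0
  row 27 [11011]: (((1 OR NOT 1) AND (1 XOR 1)) XOR (0 AND 1)) -> 0
  row 28 [11100]: (((1 OR NOT 0) AND (1 XOR 1)) XOR (1 AND 1)) -> 1
  row 29 [11101]: (((1 OR NOT 1) AND (1 XOR 1)) XOR (1 AND 1)) -> 1
  row 30 [11110]: (((1 OR NOT 0) AND (1 XOR 1)) XOR (1 AND 1)) -> 1
  row 31 [11111]: (((1 OR NOT 1) AND (1 XOR 1)) XOR (1 AND 1)) -> 1
Full result column, 4 rows per line (a,b,c fixed per line; d,e runs 00..11 left to right):
  rows 0-3 [a,b,c=000]: 0000  = hex 0
  rows 4-7 [a,b,c=001]: 0000  = hex 0
  rows 8-11 [a,b,c=010]: 1111  = hex F
  rows 12-15 [a,b,c=011]: 1111  = hex F
  rows 16-19 [a,b,c=100]: 1010  = hex A
  rows 20-23 [a,b,c=101]: 0101  = hex 5
  rows 24-27 [a,b,c=110]: 0000  = hex 0
  rows 28-31 [a,b,c=111]: 1111  = hex F
Output column (row 0 .. row 31) = 00000000111111111010010100001111
Output column grouped in 4s = 0000 0000 1111 1111 1010 0101 0000 1111 = 0x00FFA50F
Convert to decimal digit by digit (value = value*16 + digit):
  0 -> 0
  0*16 + 0 = 0
  0*16 + 15 (F) = 15
  15*16 + 15 (F) = 255
  255*16 + 10 (A) = 4090
  4090*16 + 5 = 65445
  65445*16 + 0 = 1047120
  1047120*16 + 15 (F) = 16753935
Decimal = 16753935

16753935


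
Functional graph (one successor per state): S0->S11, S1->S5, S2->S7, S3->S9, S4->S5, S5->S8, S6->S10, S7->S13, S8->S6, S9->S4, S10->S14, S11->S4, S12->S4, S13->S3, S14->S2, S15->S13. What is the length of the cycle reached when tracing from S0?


Trace from S0 until a state repeats:
  S0 -> S11 -> S4 -> S5 -> S8 -> S6 -> S10 -> S14 -> S2 -> S7 -> S13 -> S3 -> S9 -> S4
S4 first seen at step 2, revisited at step 13.
Cycle length = 13 - 2 = 11

11


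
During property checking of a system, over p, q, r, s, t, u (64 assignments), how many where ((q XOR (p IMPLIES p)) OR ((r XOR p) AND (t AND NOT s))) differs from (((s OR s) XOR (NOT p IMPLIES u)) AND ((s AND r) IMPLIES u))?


F1 = ((q XOR (p IMPLIES p)) OR ((r XOR p) AND (t AND NOT s)))
F2 = (((s OR s) XOR (NOT p IMPLIES u)) AND ((s AND r) IMPLIES u))
Evaluate both on each of 64 rows (bits = p,q,r,s,t,u):
  row 0 [000000]: F1=1 F2=0 (differ) -> 1
  row 1 [000001]: F1=1 F2=1 -> 0
  row 2 [000010]: F1=1 F2=0 (differ) -> 1
  row 3 [000011]: F1=1 F2=1 -> 0
  row 4 [000100]: F1=1 F2=1 -> 0
  (every remaining row is evaluated the same way; all 64 results are listed next)
Full result column, 8 rows per line (p,q,r fixed per line; s,t,u runs 000..111 left to right):
  rows 0-7 [p,q,r=000]: 10100101  (ones: 4)
  rows 8-15 [p,q,r=001]: 10101111  (ones: 6)
  rows 16-23 [p,q,r=010]: 01011010  (ones: 4)
  rows 24-31 [p,q,r=011]: 01100000  (ones: 2)
  rows 32-39 [p,q,r=100]: 00001111  (ones: 4)
  rows 40-47 [p,q,r=101]: 00001111  (ones: 4)
  rows 48-55 [p,q,r=110]: 11000000  (ones: 2)
  rows 56-63 [p,q,r=111]: 11110000  (ones: 4)
Disagreements = 4+6+4+2+4+4+2+4 = 30

30


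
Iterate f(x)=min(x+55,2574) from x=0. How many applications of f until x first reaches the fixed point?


Step 1: x=0, cap=2574, increment=55
Step 2: x grows by 55 each step until capped at 2574; fixed point is x=2574
Step 3: iterations = ceil(2574/55) = 47

47


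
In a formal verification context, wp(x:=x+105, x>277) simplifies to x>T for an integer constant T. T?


Formula: wp(x:=E, P) = P[E/x] (substitute E for x in postcondition)
Step 1: Postcondition: x>277
Step 2: Substitute x+105 for x: x+105>277
Step 3: Solve for x: x > 277-105 = 172

172


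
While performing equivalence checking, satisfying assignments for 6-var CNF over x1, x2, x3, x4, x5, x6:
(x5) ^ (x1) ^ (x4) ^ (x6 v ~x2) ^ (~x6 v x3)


CNF with 5 clauses over 6 vars (64 assignments).
An assignment satisfies CNF iff every clause has >=1 true literal.
Check each row (bits = x1,x2,x3,x4,x5,x6; clause T/F shown):
  row 0 [000000]: clauses=FFFTT -> 0
  row 1 [000001]: clauses=FFFTF -> 0
  row 2 [000010]: clauses=TFFTT -> 0
  row 3 [000011]: clauses=TFFTF -> 0
  row 4 [000100]: clauses=FFTTT -> 0
  (every remaining row is evaluated the same way; all 64 results are listed next)
Full result column, 8 rows per line (x1,x2,x3 fixed per line; x4,x5,x6 runs 000..111 left to right):
  rows 0-7 [x1,x2,x3=000]: 00000000  (ones: 0)
  rows 8-15 [x1,x2,x3=001]: 00000000  (ones: 0)
  rows 16-23 [x1,x2,x3=010]: 00000000  (ones: 0)
  rows 24-31 [x1,x2,x3=011]: 00000000  (ones: 0)
  rows 32-39 [x1,x2,x3=100]: 00000010  (ones: 1)
  rows 40-47 [x1,x2,x3=101]: 00000011  (ones: 2)
  rows 48-55 [x1,x2,x3=110]: 00000000  (ones: 0)
  rows 56-63 [x1,x2,x3=111]: 00000001  (ones: 1)
Satisfying assignments = 0+0+0+0+1+2+0+1 = 4

4


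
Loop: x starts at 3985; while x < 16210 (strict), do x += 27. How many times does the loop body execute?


Step 1: x goes from 3985 toward 16210 by 27; the body runs while x<16210, so iterations = ceil((bound-start)/step)
Step 2: Distance=12225
Step 3: ceil(12225/27)=453

453


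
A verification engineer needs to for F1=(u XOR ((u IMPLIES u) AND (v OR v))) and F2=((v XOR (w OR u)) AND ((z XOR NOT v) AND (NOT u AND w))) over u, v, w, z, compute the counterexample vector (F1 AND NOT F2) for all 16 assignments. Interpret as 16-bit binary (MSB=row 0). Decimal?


F1 = (u XOR ((u IMPLIES u) AND (v OR v)))
F2 = ((v XOR (w OR u)) AND ((z XOR NOT v) AND (NOT u AND w)))
Counterexample to F1=>F2 is where F1=1 and F2=0.
Evaluate each row (bits = u,v,w,z, MSB first):
  row 0 [0000]: F1=0 F2=0 -> F1&~F2 -> 0
  row 1 [0001]: F1=0 F2=0 -> F1&~F2 -> 0
  row 2 [0010]: F1=0 F2=1 -> F1&~F2 -> 0
  row 3 [0011]: F1=0 F2=0 -> F1&~F2 -> 0
  row 4 [0100]: F1=1 F2=0 -> F1&~F2 -> 1
  row 5 [0101]: F1=1 F2=0 -> F1&~F2 -> 1
  row 6 [0110]: F1=1 F2=0 -> F1&~F2 -> 1
  row 7 [0111]: F1=1 F2=0 -> F1&~F2 -> 1
  row 8 [1000]: F1=1 F2=0 -> F1&~F2 -> 1
  row 9 [1001]: F1=1 F2=0 -> F1&~F2 -> 1
  row 10 [1010]: F1=1 F2=0 -> F1&~F2 -> 1
  row 11 [1011]: F1=1 F2=0 -> F1&~F2 -> 1
  row 12 [1100]: F1=0 F2=0 -> F1&~F2 -> 0
  row 13 [1101]: F1=0 F2=0 -> F1&~F2 -> 0
  row 14 [1110]: F1=0 F2=0 -> F1&~F2 -> 0
  row 15 [1111]: F1=0 F2=0 -> F1&~F2 -> 0
Full result column, 4 rows per line (u,v fixed per line; w,z runs 00..11 left to right):
  rows 0-3 [u,v=00]: 0000  = hex 0
  rows 4-7 [u,v=01]: 1111  = hex F
  rows 8-11 [u,v=10]: 1111  = hex F
  rows 12-15 [u,v=11]: 0000  = hex 0
Counterexample vector (row 0 .. row 15) = 0000111111110000
Output column grouped in 4s = 0000 1111 1111 0000 = 0x0FF0
Convert to decimal digit by digit (value = value*16 + digit):
  0 -> 0
  0*16 + 15 (F) = 15
  15*16 + 15 (F) = 255
  255*16 + 0 = 4080
Decimal = 4080

4080


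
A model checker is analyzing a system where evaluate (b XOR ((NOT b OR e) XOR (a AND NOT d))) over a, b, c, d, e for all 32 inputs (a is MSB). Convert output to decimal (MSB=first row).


Formula: (b XOR ((NOT b OR e) XOR (a AND NOT d))) over a, b, c, d, e (32 rows)
Evaluate each row (bits = a,b,c,d,e, MSB first):
  row 0 [00000]: (0 XOR ((NOT 0 OR 0) XOR (0 AND NOT 0))) -> 1
  row 1 [00001]: (0 XOR ((NOT 0 OR 1) XOR (0 AND NOT 0))) -> 1
  row 2 [00010]: (0 XOR ((NOT 0 OR 0) XOR (0 AND NOT 1))) -> 1
  row 3 [00011]: (0 XOR ((NOT 0 OR 1) XOR (0 AND NOT 1))) -> 1
  row 4 [00100]: (0 XOR ((NOT 0 OR 0) XOR (0 AND NOT 0))) -> 1
  row 5 [00101]: (0 XOR ((NOT 0 OR 1) XOR (0 AND NOT 0))) -> 1
  row 6 [00110]: (0 XOR ((NOT 0 OR 0) XOR (0 AND NOT 1))) -> 1
  row 7 [00111]: (0 XOR ((NOT 0 OR 1) XOR (0 AND NOT 1))) -> 1
  row 8 [01000]: (1 XOR ((NOT 1 OR 0) XOR (0 AND NOT 0))) -> 1
  row 9 [01001]: (1 XOR ((NOT 1 OR 1) XOR (0 AND NOT 0))) -> 0
  row 10 [01010]: (1 XOR ((NOT 1 OR 0) XOR (0 AND NOT 1))) -> 1
  row 11 [01011]: (1 XOR ((NOT 1 OR 1) XOR (0 AND NOT 1))) -> 0
  row 12 [01100]: (1 XOR ((NOT 1 OR 0) XOR (0 AND NOT 0))) -> 1
  row 13 [01101]: (1 XOR ((NOT 1 OR 1) XOR (0 AND NOT 0))) -> 0
  row 14 [01110]: (1 XOR ((NOT 1 OR 0) XOR (0 AND NOT 1))) -> 1
  row 15 [01111]: (1 XOR ((NOT 1 OR 1) XOR (0 AND NOT 1))) -> 0
  row 16 [10000]: (0 XOR ((NOT 0 OR 0) XOR (1 AND NOT 0))) -> 0
  row 17 [10001]: (0 XOR ((NOT 0 OR 1) XOR (1 AND NOT 0))) -> 0
  row 18 [10010]: (0 XOR ((NOT 0 OR 0) XOR (1 AND NOT 1))) -> 1
  row 19 [10011]: (0 XOR ((NOT 0 OR 1) XOR (1 AND NOT 1))) -> 1
  row 20 [10100]: (0 XOR ((NOT 0 OR 0) XOR (1 AND NOT 0))) -> 0
  row 21 [10101]: (0 XOR ((NOT 0 OR 1) XOR (1 AND NOT 0))) -> 0
  row 22 [10110]: (0 XOR ((NOT 0 OR 0) XOR (1 AND NOT 1))) -> 1
  row 23 [10111]: (0 XOR ((NOT 0 OR 1) XOR (1 AND NOT 1))) -> 1
  row 24 [11000]: (1 XOR ((NOT 1 OR 0) XOR (1 AND NOT 0))) -> 0
  row 25 [11001]: (1 XOR ((NOT 1 OR 1) XOR (1 AND NOT 0))) -> 1
  row 26 [11010]: (1 XOR ((NOT 1 OR 0) XOR (1 AND NOT 1))) -> 1
  row 27 [11011]: (1 XOR ((NOT 1 OR 1) XOR (1 AND NOT 1))) -> 0
  row 28 [11100]: (1 XOR ((NOT 1 OR 0) XOR (1 AND NOT 0))) -> 0
  row 29 [11101]: (1 XOR ((NOT 1 OR 1) XOR (1 AND NOT 0))) -> 1
  row 30 [11110]: (1 XOR ((NOT 1 OR 0) XOR (1 AND NOT 1))) -> 1
  row 31 [11111]: (1 XOR ((NOT 1 OR 1) XOR (1 AND NOT 1))) -> 0
Full result column, 4 rows per line (a,b,c fixed per line; d,e runs 00..11 left to right):
  rows 0-3 [a,b,c=000]: 1111  = hex F
  rows 4-7 [a,b,c=001]: 1111  = hex F
  rows 8-11 [a,b,c=010]: 1010  = hex A
  rows 12-15 [a,b,c=011]: 1010  = hex A
  rows 16-19 [a,b,c=100]: 0011  = hex 3
  rows 20-23 [a,b,c=101]: 0011  = hex 3
  rows 24-27 [a,b,c=110]: 0110  = hex 6
  rows 28-31 [a,b,c=111]: 0110  = hex 6
Output column (row 0 .. row 31) = 11111111101010100011001101100110
Output column grouped in 4s = 1111 1111 1010 1010 0011 0011 0110 0110 = 0xFFAA3366
Convert to decimal digit by digit (value = value*16 + digit):
  F -> 15
  15*16 + 15 (F) = 255
  255*16 + 10 (A) = 4090
  4090*16 + 10 (A) = 65450
  65450*16 + 3 = 1047203
  1047203*16 + 3 = 16755251
  16755251*16 + 6 = 268084022
  268084022*16 + 6 = 4289344358
Decimal = 4289344358

4289344358


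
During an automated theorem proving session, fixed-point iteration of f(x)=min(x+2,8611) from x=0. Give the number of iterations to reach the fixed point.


Step 1: x=0, cap=8611, increment=2
Step 2: x grows by 2 each step until capped at 8611; fixed point is x=8611
Step 3: iterations = ceil(8611/2) = 4306

4306


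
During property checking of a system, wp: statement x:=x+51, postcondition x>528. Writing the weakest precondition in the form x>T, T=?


Formula: wp(x:=E, P) = P[E/x] (substitute E for x in postcondition)
Step 1: Postcondition: x>528
Step 2: Substitute x+51 for x: x+51>528
Step 3: Solve for x: x > 528-51 = 477

477


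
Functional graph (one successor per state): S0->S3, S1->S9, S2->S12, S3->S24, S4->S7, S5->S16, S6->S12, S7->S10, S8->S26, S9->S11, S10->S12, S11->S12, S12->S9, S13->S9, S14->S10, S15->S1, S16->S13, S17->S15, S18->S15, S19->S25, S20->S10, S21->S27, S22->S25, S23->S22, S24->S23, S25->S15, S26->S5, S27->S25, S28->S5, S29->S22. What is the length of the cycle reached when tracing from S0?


Trace from S0 until a state repeats:
  S0 -> S3 -> S24 -> S23 -> S22 -> S25 -> S15 -> S1 -> S9 -> S11 -> S12 -> S9
S9 first seen at step 8, revisited at step 11.
Cycle length = 11 - 8 = 3

3


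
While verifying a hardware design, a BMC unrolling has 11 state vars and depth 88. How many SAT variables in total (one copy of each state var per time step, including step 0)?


BMC unrolls to depth k, creating one copy of each state var for steps 0..k.
Step count = 88 + 1 = 89 (steps 0 through 88)
Vars per step = 11
Total = 11 * 89 = 979

979


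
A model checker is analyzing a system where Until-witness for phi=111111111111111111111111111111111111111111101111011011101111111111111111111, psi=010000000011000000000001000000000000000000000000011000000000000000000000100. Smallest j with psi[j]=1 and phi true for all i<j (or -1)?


(phi U psi) at 0: need smallest j with psi[j]=1 and phi[i]=1 for all i in [0,j).
Scan from step 0:
  step 0: phi=1, psi=0 -> continue
  step 1: psi=1 and phi held for [0,1) -> witness found
Witness step = 1

1


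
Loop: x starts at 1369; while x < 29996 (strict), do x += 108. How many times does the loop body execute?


Step 1: x goes from 1369 toward 29996 by 108; the body runs while x<29996, so iterations = ceil((bound-start)/step)
Step 2: Distance=28627
Step 3: ceil(28627/108)=266

266


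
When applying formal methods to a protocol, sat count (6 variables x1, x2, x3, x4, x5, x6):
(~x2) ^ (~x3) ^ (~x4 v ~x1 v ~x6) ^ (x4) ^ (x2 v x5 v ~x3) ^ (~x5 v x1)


CNF with 6 clauses over 6 vars (64 assignments).
An assignment satisfies CNF iff every clause has >=1 true literal.
Check each row (bits = x1,x2,x3,x4,x5,x6; clause T/F shown):
  row 0 [000000]: clauses=TTTFTT -> 0
  row 1 [000001]: clauses=TTTFTT -> 0
  row 2 [000010]: clauses=TTTFTF -> 0
  row 3 [000011]: clauses=TTTFTF -> 0
  row 4 [000100]: clauses=TTTTTT -> 1
  (every remaining row is evaluated the same way; all 64 results are listed next)
Full result column, 8 rows per line (x1,x2,x3 fixed per line; x4,x5,x6 runs 000..111 left to right):
  rows 0-7 [x1,x2,x3=000]: 00001100  (ones: 2)
  rows 8-15 [x1,x2,x3=001]: 00000000  (ones: 0)
  rows 16-23 [x1,x2,x3=010]: 00000000  (ones: 0)
  rows 24-31 [x1,x2,x3=011]: 00000000  (ones: 0)
  rows 32-39 [x1,x2,x3=100]: 00001010  (ones: 2)
  rows 40-47 [x1,x2,x3=101]: 00000000  (ones: 0)
  rows 48-55 [x1,x2,x3=110]: 00000000  (ones: 0)
  rows 56-63 [x1,x2,x3=111]: 00000000  (ones: 0)
Satisfying assignments = 2+0+0+0+2+0+0+0 = 4

4
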